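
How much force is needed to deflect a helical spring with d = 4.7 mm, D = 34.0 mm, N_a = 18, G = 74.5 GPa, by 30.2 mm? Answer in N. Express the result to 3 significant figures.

194 N

k = Gd⁴/(8D³N_a) = (74.5×10³)(4.7⁴)/(8·34.0³·18) = 6.4232 N/mm
F = k·δ = 6.4232 × 30.2 = 193.98 N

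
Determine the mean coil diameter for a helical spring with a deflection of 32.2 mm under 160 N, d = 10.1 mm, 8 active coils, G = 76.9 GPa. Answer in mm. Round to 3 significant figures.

Required rate k = F/δ = 160/32.2 = 4.9689 N/mm
D = (Gd⁴/(8N_a·k))^(1/3) = (76.9×10³·10.1⁴/(8·8·4.9689))^(1/3)
  = (2.51633e+06)^(1/3) = 136.0158 mm

136 mm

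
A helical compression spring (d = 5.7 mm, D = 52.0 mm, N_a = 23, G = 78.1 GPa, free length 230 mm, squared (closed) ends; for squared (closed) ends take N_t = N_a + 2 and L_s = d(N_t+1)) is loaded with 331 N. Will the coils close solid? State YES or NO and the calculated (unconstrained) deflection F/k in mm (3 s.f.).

k = Gd⁴/(8D³N_a) = (78.1×10³)(5.7⁴)/(8·52.0³·23) = 3.1866 N/mm
N_t = 25; L_s = 5.7·26 = 148.2 mm; δ_solid = L₀ − L_s = 230 − 148.2 = 81.8 mm
δ = F/k = 331/3.1866 = 103.87 mm
δ ≥ δ_solid → spring goes solid

YES, δ = 104 mm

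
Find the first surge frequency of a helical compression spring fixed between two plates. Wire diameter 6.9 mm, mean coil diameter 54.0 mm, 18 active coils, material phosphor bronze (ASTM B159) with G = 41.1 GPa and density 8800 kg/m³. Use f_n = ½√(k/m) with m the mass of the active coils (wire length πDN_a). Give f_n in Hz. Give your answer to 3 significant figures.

32.0 Hz

k = Gd⁴/(8D³N_a) = (41.1×10³)(6.9⁴)/(8·54.0³·18) = 4.1086 N/mm = 4108.6 N/m
Wire length L = πDN_a = π·54.0·18 = 3053.6 mm
m = ρ·(πd²/4)·L = 8800 × 37.393×10⁻⁶ m² × 3.0536 m = 1.0048 kg
f_n = ½√(k/m) = 0.5·√(4108.6/1.0048) = 0.5·√(4088.9) = 31.972 Hz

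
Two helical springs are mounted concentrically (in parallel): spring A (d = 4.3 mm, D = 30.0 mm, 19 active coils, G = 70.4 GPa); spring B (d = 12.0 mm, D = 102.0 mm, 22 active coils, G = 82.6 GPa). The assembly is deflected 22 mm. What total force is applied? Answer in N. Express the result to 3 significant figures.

331 N

k_A = Gd⁴/(8D³N_a) = (70.4×10³)(4.3⁴)/(8·30.0³·19) = 5.8646 N/mm
k_B = Gd⁴/(8D³N_a) = (82.6×10³)(12.0⁴)/(8·102.0³·22) = 9.1705 N/mm
Parallel: k_eq = 5.8646 + 9.1705 = 15.035 N/mm
F = k_eq·δ = 15.035·22 = 330.77 N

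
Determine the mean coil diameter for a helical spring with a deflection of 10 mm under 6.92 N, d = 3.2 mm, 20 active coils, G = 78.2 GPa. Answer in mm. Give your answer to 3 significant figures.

42.0 mm

Required rate k = F/δ = 6.92/10 = 0.692 N/mm
D = (Gd⁴/(8N_a·k))^(1/3) = (78.2×10³·3.2⁴/(8·20·0.692))^(1/3)
  = (74059.5)^(1/3) = 41.9946 mm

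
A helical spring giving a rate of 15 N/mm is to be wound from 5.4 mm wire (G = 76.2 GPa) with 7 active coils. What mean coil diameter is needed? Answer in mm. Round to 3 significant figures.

D = (Gd⁴/(8N_a·k))^(1/3) = (76.2×10³·5.4⁴/(8·7·15))^(1/3)
  = (77134.9)^(1/3) = 42.5680 mm

42.6 mm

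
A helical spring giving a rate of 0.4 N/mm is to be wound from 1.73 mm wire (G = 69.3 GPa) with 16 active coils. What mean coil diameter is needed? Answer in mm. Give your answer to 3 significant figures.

23.0 mm

D = (Gd⁴/(8N_a·k))^(1/3) = (69.3×10³·1.73⁴/(8·16·0.4))^(1/3)
  = (12124)^(1/3) = 22.9729 mm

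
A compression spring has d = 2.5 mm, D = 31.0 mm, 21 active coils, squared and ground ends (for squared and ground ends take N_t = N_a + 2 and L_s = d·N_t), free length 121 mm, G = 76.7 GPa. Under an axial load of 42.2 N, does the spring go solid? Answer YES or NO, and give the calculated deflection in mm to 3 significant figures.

YES, δ = 70.5 mm

k = Gd⁴/(8D³N_a) = (76.7×10³)(2.5⁴)/(8·31.0³·21) = 0.59863 N/mm
N_t = 23; L_s = 2.5·23 = 57.5 mm; δ_solid = L₀ − L_s = 121 − 57.5 = 63.5 mm
δ = F/k = 42.2/0.59863 = 70.494 mm
δ ≥ δ_solid → spring goes solid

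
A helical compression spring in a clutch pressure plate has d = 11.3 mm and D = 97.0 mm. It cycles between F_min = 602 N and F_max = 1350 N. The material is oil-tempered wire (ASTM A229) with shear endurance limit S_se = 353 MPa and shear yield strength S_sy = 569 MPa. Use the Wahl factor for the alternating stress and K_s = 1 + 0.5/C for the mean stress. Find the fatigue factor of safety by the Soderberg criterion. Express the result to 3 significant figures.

C = D/d = 97.0/11.3 = 8.5841; K_W = (4C−1)/(4C−4)+0.615/C = 1.1705; K_s = 1+0.5/C = 1.0582
F_a = (F_max−F_min)/2 = 374 N; F_m = (F_max+F_min)/2 = 976 N
τ_a = K_W·8F_aD/(πd³) = 1.1705 × 64.025 = 74.943 MPa
τ_m = K_s·8F_mD/(πd³) = 1.0582 × 167.08 = 176.81 MPa
Soderberg: 1/n_f = τ_a/S_se + τ_m/S_sy = 74.943/353 + 176.81/569 = 0.21230 + 0.31074 = 0.52305
n_f = 1/0.52305 = 1.912

1.91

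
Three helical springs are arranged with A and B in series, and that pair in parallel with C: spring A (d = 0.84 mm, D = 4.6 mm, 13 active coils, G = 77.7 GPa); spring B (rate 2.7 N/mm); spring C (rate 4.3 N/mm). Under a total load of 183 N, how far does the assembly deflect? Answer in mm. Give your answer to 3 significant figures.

31.1 mm

k_A = Gd⁴/(8D³N_a) = (77.7×10³)(0.84⁴)/(8·4.6³·13) = 3.8215 N/mm
Springs A,B series: k_AB = 1/(1/3.8215+1/2.7) = 1.5822 N/mm; parallel with C: k_eq = 1.5822+4.3 = 5.8822 N/mm
δ = F/k_eq = 183/5.8822 = 31.111 mm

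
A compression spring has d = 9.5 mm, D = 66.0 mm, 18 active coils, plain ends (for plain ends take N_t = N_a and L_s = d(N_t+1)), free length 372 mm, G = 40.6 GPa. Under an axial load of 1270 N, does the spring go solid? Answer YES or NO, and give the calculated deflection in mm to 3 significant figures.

NO, δ = 159 mm

k = Gd⁴/(8D³N_a) = (40.6×10³)(9.5⁴)/(8·66.0³·18) = 7.9878 N/mm
N_t = 18; L_s = 9.5·19 = 180.5 mm; δ_solid = L₀ − L_s = 372 − 180.5 = 191.5 mm
δ = F/k = 1270/7.9878 = 158.99 mm
δ < δ_solid → spring does not go solid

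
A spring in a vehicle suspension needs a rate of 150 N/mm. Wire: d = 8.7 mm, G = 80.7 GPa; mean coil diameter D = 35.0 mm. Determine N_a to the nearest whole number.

9

N_a = Gd⁴/(8D³k) = (80.7×10³ × 8.7⁴)/(8 × 35.0³ × 150)
    = 4.62328e+08 / 5.145e+07 = 8.986 → 9 coils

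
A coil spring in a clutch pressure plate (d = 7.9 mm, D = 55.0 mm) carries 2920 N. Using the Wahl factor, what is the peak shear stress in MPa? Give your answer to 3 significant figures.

Spring index C = D/d = 55.0/7.9 = 6.9620
K_W = (4C−1)/(4C−4) + 0.615/C = 26.848/23.848 + 0.0883 = 1.2141
τ₀ = 8FD/(πd³) = 8·2920·55.0/(π·7.9³) = 1.2848e+06/1548.9 = 829.48 MPa
τ_max = K·τ₀ = 1.2141 × 829.48 = 1007.1 MPa

1010 MPa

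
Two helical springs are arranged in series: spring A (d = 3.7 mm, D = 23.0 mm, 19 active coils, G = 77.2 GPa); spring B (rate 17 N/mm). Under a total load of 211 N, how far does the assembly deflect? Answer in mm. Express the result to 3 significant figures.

39.4 mm

k_A = Gd⁴/(8D³N_a) = (77.2×10³)(3.7⁴)/(8·23.0³·19) = 7.8234 N/mm
Series: 1/k_eq = 1/7.8234 + 1/17 = 0.18664; k_eq = 5.3578 N/mm
δ = F/k_eq = 211/5.3578 = 39.382 mm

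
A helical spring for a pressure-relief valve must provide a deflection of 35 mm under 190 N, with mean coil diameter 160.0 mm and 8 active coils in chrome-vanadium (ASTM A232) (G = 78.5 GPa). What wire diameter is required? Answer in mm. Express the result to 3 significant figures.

Required rate k = F/δ = 190/35 = 5.4286 N/mm
d = (8D³N_a·k / G)^(1/4) = (8·160.0³·8·5.4286 / (78.5×10³))^0.25
  = (18128)^0.25 = 11.6035 mm

11.6 mm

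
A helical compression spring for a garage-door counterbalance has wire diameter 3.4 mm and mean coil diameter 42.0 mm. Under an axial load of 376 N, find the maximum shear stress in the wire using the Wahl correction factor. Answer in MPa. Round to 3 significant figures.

1140 MPa

Spring index C = D/d = 42.0/3.4 = 12.3529
K_W = (4C−1)/(4C−4) + 0.615/C = 48.412/45.412 + 0.0498 = 1.1158
τ₀ = 8FD/(πd³) = 8·376·42.0/(π·3.4³) = 126336/123.48 = 1023.2 MPa
τ_max = K·τ₀ = 1.1158 × 1023.2 = 1141.7 MPa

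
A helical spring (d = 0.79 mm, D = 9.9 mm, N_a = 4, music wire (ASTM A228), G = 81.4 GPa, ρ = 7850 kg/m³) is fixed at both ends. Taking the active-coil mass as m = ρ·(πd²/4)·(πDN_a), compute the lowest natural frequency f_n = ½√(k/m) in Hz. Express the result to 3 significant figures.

730 Hz

k = Gd⁴/(8D³N_a) = (81.4×10³)(0.79⁴)/(8·9.9³·4) = 1.0211 N/mm = 1021.1 N/m
Wire length L = πDN_a = π·9.9·4 = 124.41 mm
m = ρ·(πd²/4)·L = 7850 × 0.49017×10⁻⁶ m² × 0.12441 m = 0.00047869 kg
f_n = ½√(k/m) = 0.5·√(1021.1/0.00047869) = 0.5·√(2.1331e+06) = 730.26 Hz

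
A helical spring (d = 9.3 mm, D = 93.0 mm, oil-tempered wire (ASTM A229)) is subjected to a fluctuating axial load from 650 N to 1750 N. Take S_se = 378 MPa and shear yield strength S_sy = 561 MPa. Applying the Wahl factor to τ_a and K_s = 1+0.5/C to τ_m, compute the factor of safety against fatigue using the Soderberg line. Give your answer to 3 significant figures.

0.868

C = D/d = 93.0/9.3 = 10.0000; K_W = (4C−1)/(4C−4)+0.615/C = 1.1448; K_s = 1+0.5/C = 1.0500
F_a = (F_max−F_min)/2 = 550 N; F_m = (F_max+F_min)/2 = 1200 N
τ_a = K_W·8F_aD/(πd³) = 1.1448 × 161.93 = 185.39 MPa
τ_m = K_s·8F_mD/(πd³) = 1.0500 × 353.31 = 370.98 MPa
Soderberg: 1/n_f = τ_a/S_se + τ_m/S_sy = 185.39/378 + 370.98/561 = 0.49044 + 0.66127 = 1.1517
n_f = 1/1.1517 = 0.8683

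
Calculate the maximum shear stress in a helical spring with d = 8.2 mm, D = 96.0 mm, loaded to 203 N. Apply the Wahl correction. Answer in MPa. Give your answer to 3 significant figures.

Spring index C = D/d = 96.0/8.2 = 11.7073
K_W = (4C−1)/(4C−4) + 0.615/C = 45.829/42.829 + 0.0525 = 1.1226
τ₀ = 8FD/(πd³) = 8·203·96.0/(π·8.2³) = 155904/1732.2 = 90.005 MPa
τ_max = K·τ₀ = 1.1226 × 90.005 = 101.04 MPa

101 MPa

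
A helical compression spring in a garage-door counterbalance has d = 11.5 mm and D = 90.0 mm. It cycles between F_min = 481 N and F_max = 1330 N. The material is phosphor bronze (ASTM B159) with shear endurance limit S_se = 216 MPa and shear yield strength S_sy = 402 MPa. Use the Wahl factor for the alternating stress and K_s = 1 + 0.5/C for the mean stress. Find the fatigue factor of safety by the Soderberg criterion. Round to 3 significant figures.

C = D/d = 90.0/11.5 = 7.8261; K_W = (4C−1)/(4C−4)+0.615/C = 1.1885; K_s = 1+0.5/C = 1.0639
F_a = (F_max−F_min)/2 = 424.5 N; F_m = (F_max+F_min)/2 = 905.5 N
τ_a = K_W·8F_aD/(πd³) = 1.1885 × 63.969 = 76.024 MPa
τ_m = K_s·8F_mD/(πd³) = 1.0639 × 136.45 = 145.17 MPa
Soderberg: 1/n_f = τ_a/S_se + τ_m/S_sy = 76.024/216 + 145.17/402 = 0.35196 + 0.36112 = 0.71308
n_f = 1/0.71308 = 1.402

1.40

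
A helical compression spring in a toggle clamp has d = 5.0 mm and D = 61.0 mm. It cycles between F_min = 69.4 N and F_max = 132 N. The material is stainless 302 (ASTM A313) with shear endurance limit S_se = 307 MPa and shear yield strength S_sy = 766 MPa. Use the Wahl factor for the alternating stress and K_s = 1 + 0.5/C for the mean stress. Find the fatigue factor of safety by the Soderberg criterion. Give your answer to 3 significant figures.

C = D/d = 61.0/5.0 = 12.2000; K_W = (4C−1)/(4C−4)+0.615/C = 1.1174; K_s = 1+0.5/C = 1.0410
F_a = (F_max−F_min)/2 = 31.3 N; F_m = (F_max+F_min)/2 = 100.7 N
τ_a = K_W·8F_aD/(πd³) = 1.1174 × 38.896 = 43.461 MPa
τ_m = K_s·8F_mD/(πd³) = 1.0410 × 125.14 = 130.27 MPa
Soderberg: 1/n_f = τ_a/S_se + τ_m/S_sy = 43.461/307 + 130.27/766 = 0.14157 + 0.17006 = 0.31163
n_f = 1/0.31163 = 3.209

3.21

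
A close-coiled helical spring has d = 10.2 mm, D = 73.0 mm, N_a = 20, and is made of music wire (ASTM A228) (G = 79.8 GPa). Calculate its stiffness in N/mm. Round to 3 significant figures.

k = Gd⁴/(8D³N_a) = (79.8×10³ × 10.2⁴) / (8 × 73.0³ × 20)
  = 8.63781e+08 / 6.22427e+07 = 13.878 N/mm

13.9 N/mm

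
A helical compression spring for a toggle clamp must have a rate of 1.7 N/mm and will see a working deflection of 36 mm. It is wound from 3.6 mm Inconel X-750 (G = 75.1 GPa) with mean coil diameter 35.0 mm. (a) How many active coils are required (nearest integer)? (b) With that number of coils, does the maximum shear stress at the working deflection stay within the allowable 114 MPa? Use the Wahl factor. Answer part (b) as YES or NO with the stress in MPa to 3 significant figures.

N_a = Gd⁴/(8D³k) = (75.1×10³)(3.6⁴)/(8·35.0³·1.7) = 21.63 → N_a = 22
Actual rate k = Gd⁴/(8D³·22) = 1.6716 N/mm
Working load F = kδ = 1.6716·36 = 60.178 N
C = 35.0/3.6 = 9.7222; K_W = (4C−1)/(4C−4)+0.615/C = 1.1492
τ_max = K_W·8FD/(πd³) = 1.1492·114.96 = 132.11 MPa
τ_max > 114 MPa → exceeds allowable

(a) 22 coils; (b) NO, τ_max = 132 MPa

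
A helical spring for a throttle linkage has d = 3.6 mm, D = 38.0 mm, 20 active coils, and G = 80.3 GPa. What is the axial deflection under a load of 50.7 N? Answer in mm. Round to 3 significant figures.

k = Gd⁴/(8D³N_a) = (80.3×10³)(3.6⁴)/(8·38.0³·20) = 1.5362 N/mm
δ = F/k = 50.7 / 1.5362 = 33.003 mm

33.0 mm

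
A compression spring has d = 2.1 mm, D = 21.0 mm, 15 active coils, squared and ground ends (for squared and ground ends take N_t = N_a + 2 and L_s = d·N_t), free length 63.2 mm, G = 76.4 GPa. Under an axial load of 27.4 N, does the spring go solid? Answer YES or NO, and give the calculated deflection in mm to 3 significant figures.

k = Gd⁴/(8D³N_a) = (76.4×10³)(2.1⁴)/(8·21.0³·15) = 1.337 N/mm
N_t = 17; L_s = 2.1·17 = 35.7 mm; δ_solid = L₀ − L_s = 63.2 − 35.7 = 27.5 mm
δ = F/k = 27.4/1.337 = 20.494 mm
δ < δ_solid → spring does not go solid

NO, δ = 20.5 mm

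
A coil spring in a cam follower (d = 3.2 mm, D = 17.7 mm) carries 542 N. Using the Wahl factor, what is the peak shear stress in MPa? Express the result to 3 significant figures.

Spring index C = D/d = 17.7/3.2 = 5.5312
K_W = (4C−1)/(4C−4) + 0.615/C = 21.125/18.125 + 0.1112 = 1.2767
τ₀ = 8FD/(πd³) = 8·542·17.7/(π·3.2³) = 76747.2/102.94 = 745.53 MPa
τ_max = K·τ₀ = 1.2767 × 745.53 = 951.82 MPa

952 MPa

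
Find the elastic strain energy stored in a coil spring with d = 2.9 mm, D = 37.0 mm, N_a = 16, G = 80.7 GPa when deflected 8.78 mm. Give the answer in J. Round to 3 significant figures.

0.0339 J

k = Gd⁴/(8D³N_a) = (80.7×10³)(2.9⁴)/(8·37.0³·16) = 0.88034 N/mm
U = ½kδ² = 0.5 × 0.88034 × 8.78² = 33.932 N·mm = 0.033932 J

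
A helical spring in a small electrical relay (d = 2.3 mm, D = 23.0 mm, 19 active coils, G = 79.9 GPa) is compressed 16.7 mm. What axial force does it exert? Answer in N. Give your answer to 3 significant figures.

20.2 N

k = Gd⁴/(8D³N_a) = (79.9×10³)(2.3⁴)/(8·23.0³·19) = 1.209 N/mm
F = k·δ = 1.209 × 16.7 = 20.191 N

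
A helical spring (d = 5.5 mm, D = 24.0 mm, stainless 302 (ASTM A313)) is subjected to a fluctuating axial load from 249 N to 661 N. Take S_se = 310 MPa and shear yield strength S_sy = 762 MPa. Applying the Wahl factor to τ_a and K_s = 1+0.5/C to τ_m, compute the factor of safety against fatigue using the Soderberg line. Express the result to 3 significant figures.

C = D/d = 24.0/5.5 = 4.3636; K_W = (4C−1)/(4C−4)+0.615/C = 1.3639; K_s = 1+0.5/C = 1.1146
F_a = (F_max−F_min)/2 = 206 N; F_m = (F_max+F_min)/2 = 455 N
τ_a = K_W·8F_aD/(πd³) = 1.3639 × 75.671 = 103.21 MPa
τ_m = K_s·8F_mD/(πd³) = 1.1146 × 167.14 = 186.29 MPa
Soderberg: 1/n_f = τ_a/S_se + τ_m/S_sy = 103.21/310 + 186.29/762 = 0.33293 + 0.24447 = 0.57741
n_f = 1/0.57741 = 1.732

1.73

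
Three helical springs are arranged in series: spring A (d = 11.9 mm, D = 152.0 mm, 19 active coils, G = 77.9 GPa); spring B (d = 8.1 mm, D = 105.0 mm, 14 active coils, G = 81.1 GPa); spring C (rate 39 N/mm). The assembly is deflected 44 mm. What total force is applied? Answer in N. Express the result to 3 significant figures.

59.6 N

k_A = Gd⁴/(8D³N_a) = (77.9×10³)(11.9⁴)/(8·152.0³·19) = 2.9265 N/mm
k_B = Gd⁴/(8D³N_a) = (81.1×10³)(8.1⁴)/(8·105.0³·14) = 2.6926 N/mm
Series: 1/k_eq = 1/2.9265 + 1/2.6926 + 1/39 = 0.73873; k_eq = 1.3537 N/mm
F = k_eq·δ = 1.3537·44 = 59.562 N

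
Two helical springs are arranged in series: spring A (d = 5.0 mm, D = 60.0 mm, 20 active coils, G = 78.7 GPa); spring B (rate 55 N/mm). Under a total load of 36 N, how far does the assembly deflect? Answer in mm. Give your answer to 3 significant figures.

k_A = Gd⁴/(8D³N_a) = (78.7×10³)(5.0⁴)/(8·60.0³·20) = 1.4232 N/mm
Series: 1/k_eq = 1/1.4232 + 1/55 = 0.7208; k_eq = 1.3873 N/mm
δ = F/k_eq = 36/1.3873 = 25.949 mm

25.9 mm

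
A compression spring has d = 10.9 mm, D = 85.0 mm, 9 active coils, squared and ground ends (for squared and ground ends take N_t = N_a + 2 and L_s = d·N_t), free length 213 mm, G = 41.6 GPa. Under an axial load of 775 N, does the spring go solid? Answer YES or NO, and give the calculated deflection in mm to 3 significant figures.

k = Gd⁴/(8D³N_a) = (41.6×10³)(10.9⁴)/(8·85.0³·9) = 13.28 N/mm
N_t = 11; L_s = 10.9·11 = 119.9 mm; δ_solid = L₀ − L_s = 213 − 119.9 = 93.1 mm
δ = F/k = 775/13.28 = 58.357 mm
δ < δ_solid → spring does not go solid

NO, δ = 58.4 mm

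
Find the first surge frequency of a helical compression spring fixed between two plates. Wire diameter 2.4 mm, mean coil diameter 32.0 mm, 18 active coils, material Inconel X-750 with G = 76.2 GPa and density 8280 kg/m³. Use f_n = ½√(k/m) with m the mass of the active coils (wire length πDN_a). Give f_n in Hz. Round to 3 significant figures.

44.5 Hz

k = Gd⁴/(8D³N_a) = (76.2×10³)(2.4⁴)/(8·32.0³·18) = 0.53578 N/mm = 535.78 N/m
Wire length L = πDN_a = π·32.0·18 = 1809.6 mm
m = ρ·(πd²/4)·L = 8280 × 4.5239×10⁻⁶ m² × 1.8096 m = 0.067782 kg
f_n = ½√(k/m) = 0.5·√(535.78/0.067782) = 0.5·√(7904.5) = 44.454 Hz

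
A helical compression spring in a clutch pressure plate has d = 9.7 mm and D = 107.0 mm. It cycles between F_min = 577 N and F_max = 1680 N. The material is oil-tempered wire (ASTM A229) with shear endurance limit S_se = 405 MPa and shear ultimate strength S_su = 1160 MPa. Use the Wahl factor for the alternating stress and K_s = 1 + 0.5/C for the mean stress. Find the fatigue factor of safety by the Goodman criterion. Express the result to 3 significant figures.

C = D/d = 107.0/9.7 = 11.0309; K_W = (4C−1)/(4C−4)+0.615/C = 1.1305; K_s = 1+0.5/C = 1.0453
F_a = (F_max−F_min)/2 = 551.5 N; F_m = (F_max+F_min)/2 = 1128.5 N
τ_a = K_W·8F_aD/(πd³) = 1.1305 × 164.65 = 186.14 MPa
τ_m = K_s·8F_mD/(πd³) = 1.0453 × 336.91 = 352.18 MPa
Goodman: 1/n_f = τ_a/S_se + τ_m/S_su = 186.14/405 + 352.18/1160 = 0.45960 + 0.30360 = 0.7632
n_f = 1/0.7632 = 1.31

1.31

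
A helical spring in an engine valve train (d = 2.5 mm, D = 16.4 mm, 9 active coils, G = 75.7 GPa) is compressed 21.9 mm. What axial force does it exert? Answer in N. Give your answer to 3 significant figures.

k = Gd⁴/(8D³N_a) = (75.7×10³)(2.5⁴)/(8·16.4³·9) = 9.3109 N/mm
F = k·δ = 9.3109 × 21.9 = 203.91 N

204 N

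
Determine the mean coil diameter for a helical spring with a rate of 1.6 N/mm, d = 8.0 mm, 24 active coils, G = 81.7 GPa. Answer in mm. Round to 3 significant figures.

D = (Gd⁴/(8N_a·k))^(1/3) = (81.7×10³·8.0⁴/(8·24·1.6))^(1/3)
  = (1.08933e+06)^(1/3) = 102.8933 mm

103 mm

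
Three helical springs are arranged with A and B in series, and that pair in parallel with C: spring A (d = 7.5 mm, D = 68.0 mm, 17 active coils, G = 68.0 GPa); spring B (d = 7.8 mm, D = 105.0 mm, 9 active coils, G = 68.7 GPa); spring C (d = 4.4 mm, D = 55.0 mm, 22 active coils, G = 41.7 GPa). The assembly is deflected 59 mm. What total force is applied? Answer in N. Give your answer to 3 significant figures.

k_A = Gd⁴/(8D³N_a) = (68.0×10³)(7.5⁴)/(8·68.0³·17) = 5.0314 N/mm
k_B = Gd⁴/(8D³N_a) = (68.7×10³)(7.8⁴)/(8·105.0³·9) = 3.0509 N/mm
k_C = Gd⁴/(8D³N_a) = (41.7×10³)(4.4⁴)/(8·55.0³·22) = 0.53376 N/mm
Springs A,B series: k_AB = 1/(1/5.0314+1/3.0509) = 1.8993 N/mm; parallel with C: k_eq = 1.8993+0.53376 = 2.433 N/mm
F = k_eq·δ = 2.433·59 = 143.55 N

144 N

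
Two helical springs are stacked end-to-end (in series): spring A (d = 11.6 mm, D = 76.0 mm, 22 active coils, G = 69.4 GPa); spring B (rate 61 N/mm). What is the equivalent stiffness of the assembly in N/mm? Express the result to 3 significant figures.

k_A = Gd⁴/(8D³N_a) = (69.4×10³)(11.6⁴)/(8·76.0³·22) = 16.264 N/mm
Series: 1/k_eq = 1/16.264 + 1/61 = 0.077877; k_eq = 12.841 N/mm

12.8 N/mm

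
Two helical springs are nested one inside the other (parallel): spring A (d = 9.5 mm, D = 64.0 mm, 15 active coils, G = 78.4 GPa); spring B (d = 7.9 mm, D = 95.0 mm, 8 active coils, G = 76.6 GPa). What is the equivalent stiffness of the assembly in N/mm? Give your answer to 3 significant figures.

k_A = Gd⁴/(8D³N_a) = (78.4×10³)(9.5⁴)/(8·64.0³·15) = 20.3 N/mm
k_B = Gd⁴/(8D³N_a) = (76.6×10³)(7.9⁴)/(8·95.0³·8) = 5.4373 N/mm
Parallel: k_eq = 20.3 + 5.4373 = 25.737 N/mm

25.7 N/mm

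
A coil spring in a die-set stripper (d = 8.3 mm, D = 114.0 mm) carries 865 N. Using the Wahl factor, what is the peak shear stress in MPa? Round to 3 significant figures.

Spring index C = D/d = 114.0/8.3 = 13.7349
K_W = (4C−1)/(4C−4) + 0.615/C = 53.940/50.940 + 0.0448 = 1.1037
τ₀ = 8FD/(πd³) = 8·865·114.0/(π·8.3³) = 788880/1796.3 = 439.16 MPa
τ_max = K·τ₀ = 1.1037 × 439.16 = 484.69 MPa

485 MPa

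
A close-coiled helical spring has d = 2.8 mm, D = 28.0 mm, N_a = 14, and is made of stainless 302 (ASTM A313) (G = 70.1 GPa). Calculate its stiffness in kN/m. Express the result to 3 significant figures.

1.75 kN/m

k = Gd⁴/(8D³N_a) = (70.1×10³ × 2.8⁴) / (8 × 28.0³ × 14)
  = 4.30874e+06 / 2.45862e+06 = 1.7525 N/mm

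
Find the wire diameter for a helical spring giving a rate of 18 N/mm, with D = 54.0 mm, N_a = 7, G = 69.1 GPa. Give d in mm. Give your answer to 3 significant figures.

6.92 mm

d = (8D³N_a·k / G)^(1/4) = (8·54.0³·7·18 / (69.1×10³))^0.25
  = (2297)^0.25 = 6.9229 mm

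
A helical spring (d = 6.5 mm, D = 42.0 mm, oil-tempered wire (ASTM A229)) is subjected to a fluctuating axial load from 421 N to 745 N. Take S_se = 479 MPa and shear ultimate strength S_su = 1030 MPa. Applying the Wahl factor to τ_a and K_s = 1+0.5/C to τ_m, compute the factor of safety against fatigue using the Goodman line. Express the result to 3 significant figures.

2.50

C = D/d = 42.0/6.5 = 6.4615; K_W = (4C−1)/(4C−4)+0.615/C = 1.2325; K_s = 1+0.5/C = 1.0774
F_a = (F_max−F_min)/2 = 162 N; F_m = (F_max+F_min)/2 = 583 N
τ_a = K_W·8F_aD/(πd³) = 1.2325 × 63.091 = 77.759 MPa
τ_m = K_s·8F_mD/(πd³) = 1.0774 × 227.05 = 244.62 MPa
Goodman: 1/n_f = τ_a/S_se + τ_m/S_su = 77.759/479 + 244.62/1030 = 0.16234 + 0.23749 = 0.39983
n_f = 1/0.39983 = 2.501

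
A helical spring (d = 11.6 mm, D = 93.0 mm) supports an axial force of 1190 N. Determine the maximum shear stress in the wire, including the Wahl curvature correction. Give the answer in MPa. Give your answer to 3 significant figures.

Spring index C = D/d = 93.0/11.6 = 8.0172
K_W = (4C−1)/(4C−4) + 0.615/C = 31.069/28.069 + 0.0767 = 1.1836
τ₀ = 8FD/(πd³) = 8·1190·93.0/(π·11.6³) = 885360/4903.7 = 180.55 MPa
τ_max = K·τ₀ = 1.1836 × 180.55 = 213.7 MPa

214 MPa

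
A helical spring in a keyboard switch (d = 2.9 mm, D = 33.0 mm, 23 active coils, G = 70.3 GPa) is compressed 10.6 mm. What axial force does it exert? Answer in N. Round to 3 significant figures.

7.97 N

k = Gd⁴/(8D³N_a) = (70.3×10³)(2.9⁴)/(8·33.0³·23) = 0.75195 N/mm
F = k·δ = 0.75195 × 10.6 = 7.9706 N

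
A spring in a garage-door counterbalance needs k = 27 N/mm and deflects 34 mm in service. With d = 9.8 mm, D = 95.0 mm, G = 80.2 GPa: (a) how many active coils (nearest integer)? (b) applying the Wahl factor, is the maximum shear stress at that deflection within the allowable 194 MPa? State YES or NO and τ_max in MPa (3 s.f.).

(a) 4 coils; (b) NO, τ_max = 271 MPa

N_a = Gd⁴/(8D³k) = (80.2×10³)(9.8⁴)/(8·95.0³·27) = 3.994 → N_a = 4
Actual rate k = Gd⁴/(8D³·4) = 26.962 N/mm
Working load F = kδ = 26.962·34 = 916.72 N
C = 95.0/9.8 = 9.6939; K_W = (4C−1)/(4C−4)+0.615/C = 1.1497
τ_max = K_W·8FD/(πd³) = 1.1497·235.63 = 270.9 MPa
τ_max > 194 MPa → exceeds allowable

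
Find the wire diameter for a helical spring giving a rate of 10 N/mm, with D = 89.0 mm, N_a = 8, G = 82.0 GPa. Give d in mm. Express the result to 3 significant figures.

8.61 mm

d = (8D³N_a·k / G)^(1/4) = (8·89.0³·8·10 / (82.0×10³))^0.25
  = (5502.2)^0.25 = 8.6126 mm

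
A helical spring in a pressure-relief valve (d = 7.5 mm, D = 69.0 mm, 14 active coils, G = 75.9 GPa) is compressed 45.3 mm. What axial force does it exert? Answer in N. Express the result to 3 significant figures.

296 N

k = Gd⁴/(8D³N_a) = (75.9×10³)(7.5⁴)/(8·69.0³·14) = 6.5271 N/mm
F = k·δ = 6.5271 × 45.3 = 295.68 N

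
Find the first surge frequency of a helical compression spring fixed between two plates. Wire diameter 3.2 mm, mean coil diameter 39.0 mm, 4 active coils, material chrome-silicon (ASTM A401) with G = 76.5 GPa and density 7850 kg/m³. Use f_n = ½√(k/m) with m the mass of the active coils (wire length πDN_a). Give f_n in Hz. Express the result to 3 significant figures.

k = Gd⁴/(8D³N_a) = (76.5×10³)(3.2⁴)/(8·39.0³·4) = 4.2259 N/mm = 4225.9 N/m
Wire length L = πDN_a = π·39.0·4 = 490.09 mm
m = ρ·(πd²/4)·L = 7850 × 8.0425×10⁻⁶ m² × 0.49009 m = 0.030941 kg
f_n = ½√(k/m) = 0.5·√(4225.9/0.030941) = 0.5·√(1.3658e+05) = 184.78 Hz

185 Hz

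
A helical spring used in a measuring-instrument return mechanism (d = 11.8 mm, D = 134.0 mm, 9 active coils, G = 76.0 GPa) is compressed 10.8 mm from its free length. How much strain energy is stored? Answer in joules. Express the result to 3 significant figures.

0.496 J

k = Gd⁴/(8D³N_a) = (76.0×10³)(11.8⁴)/(8·134.0³·9) = 8.5054 N/mm
U = ½kδ² = 0.5 × 8.5054 × 10.8² = 496.03 N·mm = 0.49603 J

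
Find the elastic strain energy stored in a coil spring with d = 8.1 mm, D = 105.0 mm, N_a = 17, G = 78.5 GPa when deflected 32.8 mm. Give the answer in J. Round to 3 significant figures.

k = Gd⁴/(8D³N_a) = (78.5×10³)(8.1⁴)/(8·105.0³·17) = 2.1464 N/mm
U = ½kδ² = 0.5 × 2.1464 × 32.8² = 1154.6 N·mm = 1.1546 J

1.15 J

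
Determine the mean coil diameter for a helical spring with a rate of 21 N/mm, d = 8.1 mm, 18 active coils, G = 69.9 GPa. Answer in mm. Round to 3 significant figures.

46.3 mm

D = (Gd⁴/(8N_a·k))^(1/3) = (69.9×10³·8.1⁴/(8·18·21))^(1/3)
  = (99502.8)^(1/3) = 46.3388 mm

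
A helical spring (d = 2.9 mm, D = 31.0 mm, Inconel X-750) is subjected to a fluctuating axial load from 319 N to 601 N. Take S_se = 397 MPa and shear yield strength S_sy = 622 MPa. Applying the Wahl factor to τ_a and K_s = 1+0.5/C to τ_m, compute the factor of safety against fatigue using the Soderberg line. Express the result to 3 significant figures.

C = D/d = 31.0/2.9 = 10.6897; K_W = (4C−1)/(4C−4)+0.615/C = 1.1349; K_s = 1+0.5/C = 1.0468
F_a = (F_max−F_min)/2 = 141 N; F_m = (F_max+F_min)/2 = 460 N
τ_a = K_W·8F_aD/(πd³) = 1.1349 × 456.38 = 517.96 MPa
τ_m = K_s·8F_mD/(πd³) = 1.0468 × 1488.9 = 1558.5 MPa
Soderberg: 1/n_f = τ_a/S_se + τ_m/S_sy = 517.96/397 + 1558.5/622 = 1.30469 + 2.50570 = 3.8104
n_f = 1/3.8104 = 0.2624

0.262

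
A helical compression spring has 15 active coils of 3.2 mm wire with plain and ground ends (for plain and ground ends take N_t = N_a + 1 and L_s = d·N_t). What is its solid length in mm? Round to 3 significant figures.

plain and ground ends: N_t = N_a + 1 = 15 + 1 = 16
L_s = d·N_t = 3.2 × 16 = 51.2 mm

51.2 mm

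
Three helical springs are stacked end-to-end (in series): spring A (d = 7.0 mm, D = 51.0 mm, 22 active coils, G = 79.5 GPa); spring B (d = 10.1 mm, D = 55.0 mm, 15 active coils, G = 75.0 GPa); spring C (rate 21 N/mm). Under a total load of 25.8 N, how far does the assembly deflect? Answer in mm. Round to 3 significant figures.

k_A = Gd⁴/(8D³N_a) = (79.5×10³)(7.0⁴)/(8·51.0³·22) = 8.1759 N/mm
k_B = Gd⁴/(8D³N_a) = (75.0×10³)(10.1⁴)/(8·55.0³·15) = 39.091 N/mm
Series: 1/k_eq = 1/8.1759 + 1/39.091 + 1/21 = 0.19551; k_eq = 5.1148 N/mm
δ = F/k_eq = 25.8/5.1148 = 5.0442 mm

5.04 mm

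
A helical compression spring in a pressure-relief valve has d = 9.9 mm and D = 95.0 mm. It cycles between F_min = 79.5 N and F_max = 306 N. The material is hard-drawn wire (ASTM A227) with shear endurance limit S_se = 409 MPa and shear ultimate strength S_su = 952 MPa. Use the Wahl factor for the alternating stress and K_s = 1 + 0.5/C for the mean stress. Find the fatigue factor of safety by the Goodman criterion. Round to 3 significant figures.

7.54

C = D/d = 95.0/9.9 = 9.5960; K_W = (4C−1)/(4C−4)+0.615/C = 1.1513; K_s = 1+0.5/C = 1.0521
F_a = (F_max−F_min)/2 = 113.25 N; F_m = (F_max+F_min)/2 = 192.75 N
τ_a = K_W·8F_aD/(πd³) = 1.1513 × 28.236 = 32.509 MPa
τ_m = K_s·8F_mD/(πd³) = 1.0521 × 48.057 = 50.561 MPa
Goodman: 1/n_f = τ_a/S_se + τ_m/S_su = 32.509/409 + 50.561/952 = 0.07948 + 0.05311 = 0.13259
n_f = 1/0.13259 = 7.542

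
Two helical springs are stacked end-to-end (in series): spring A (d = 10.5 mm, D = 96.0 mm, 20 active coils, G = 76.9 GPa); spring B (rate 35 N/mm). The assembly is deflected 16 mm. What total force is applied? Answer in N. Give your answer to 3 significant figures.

88.9 N

k_A = Gd⁴/(8D³N_a) = (76.9×10³)(10.5⁴)/(8·96.0³·20) = 6.6031 N/mm
Series: 1/k_eq = 1/6.6031 + 1/35 = 0.18001; k_eq = 5.5551 N/mm
F = k_eq·δ = 5.5551·16 = 88.882 N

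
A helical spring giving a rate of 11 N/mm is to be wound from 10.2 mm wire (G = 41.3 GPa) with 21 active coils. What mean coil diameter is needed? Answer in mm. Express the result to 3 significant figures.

62.3 mm

D = (Gd⁴/(8N_a·k))^(1/3) = (41.3×10³·10.2⁴/(8·21·11))^(1/3)
  = (241907)^(1/3) = 62.3088 mm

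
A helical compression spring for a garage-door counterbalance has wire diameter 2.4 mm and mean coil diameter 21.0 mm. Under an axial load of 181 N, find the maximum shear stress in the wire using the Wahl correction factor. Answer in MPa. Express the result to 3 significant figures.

Spring index C = D/d = 21.0/2.4 = 8.7500
K_W = (4C−1)/(4C−4) + 0.615/C = 34.000/31.000 + 0.0703 = 1.1671
τ₀ = 8FD/(πd³) = 8·181·21.0/(π·2.4³) = 30408/43.429 = 700.17 MPa
τ_max = K·τ₀ = 1.1671 × 700.17 = 817.14 MPa

817 MPa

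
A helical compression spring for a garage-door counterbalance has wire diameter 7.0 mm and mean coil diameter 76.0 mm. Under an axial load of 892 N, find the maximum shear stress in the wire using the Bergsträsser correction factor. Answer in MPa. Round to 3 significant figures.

566 MPa

Spring index C = D/d = 76.0/7.0 = 10.8571
K_B = (4C+2)/(4C−3) = 45.429/40.429 = 1.1237
τ₀ = 8FD/(πd³) = 8·892·76.0/(π·7.0³) = 542336/1077.6 = 503.3 MPa
τ_max = K·τ₀ = 1.1237 × 503.3 = 565.54 MPa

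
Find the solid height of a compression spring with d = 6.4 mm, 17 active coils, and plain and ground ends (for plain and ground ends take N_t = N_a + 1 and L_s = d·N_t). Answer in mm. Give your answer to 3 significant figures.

plain and ground ends: N_t = N_a + 1 = 17 + 1 = 18
L_s = d·N_t = 6.4 × 18 = 115.2 mm

115 mm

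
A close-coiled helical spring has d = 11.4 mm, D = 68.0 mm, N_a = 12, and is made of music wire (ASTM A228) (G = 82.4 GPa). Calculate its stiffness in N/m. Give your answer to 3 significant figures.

k = Gd⁴/(8D³N_a) = (82.4×10³ × 11.4⁴) / (8 × 68.0³ × 12)
  = 1.3917e+09 / 3.01855e+07 = 46.105 N/mm = 46105 N/m

46100 N/m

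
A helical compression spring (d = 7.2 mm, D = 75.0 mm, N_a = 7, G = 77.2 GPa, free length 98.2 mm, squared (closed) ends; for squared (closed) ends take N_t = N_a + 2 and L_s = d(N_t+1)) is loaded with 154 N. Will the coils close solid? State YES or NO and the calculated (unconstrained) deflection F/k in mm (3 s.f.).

NO, δ = 17.5 mm

k = Gd⁴/(8D³N_a) = (77.2×10³)(7.2⁴)/(8·75.0³·7) = 8.7816 N/mm
N_t = 9; L_s = 7.2·10 = 72 mm; δ_solid = L₀ − L_s = 98.2 − 72 = 26.2 mm
δ = F/k = 154/8.7816 = 17.537 mm
δ < δ_solid → spring does not go solid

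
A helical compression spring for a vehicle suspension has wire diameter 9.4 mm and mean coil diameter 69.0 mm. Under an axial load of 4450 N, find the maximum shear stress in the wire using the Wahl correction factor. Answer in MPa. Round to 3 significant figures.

1130 MPa

Spring index C = D/d = 69.0/9.4 = 7.3404
K_W = (4C−1)/(4C−4) + 0.615/C = 28.362/25.362 + 0.0838 = 1.2021
τ₀ = 8FD/(πd³) = 8·4450·69.0/(π·9.4³) = 2.4564e+06/2609.4 = 941.38 MPa
τ_max = K·τ₀ = 1.2021 × 941.38 = 1131.6 MPa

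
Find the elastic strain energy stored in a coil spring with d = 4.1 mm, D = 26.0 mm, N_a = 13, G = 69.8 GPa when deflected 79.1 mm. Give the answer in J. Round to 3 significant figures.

33.8 J

k = Gd⁴/(8D³N_a) = (69.8×10³)(4.1⁴)/(8·26.0³·13) = 10.79 N/mm
U = ½kδ² = 0.5 × 10.79 × 79.1² = 33757 N·mm = 33.757 J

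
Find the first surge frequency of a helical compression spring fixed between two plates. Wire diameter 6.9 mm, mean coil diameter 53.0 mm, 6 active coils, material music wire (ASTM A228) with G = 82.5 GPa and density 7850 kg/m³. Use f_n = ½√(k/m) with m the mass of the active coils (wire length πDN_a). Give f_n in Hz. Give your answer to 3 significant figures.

k = Gd⁴/(8D³N_a) = (82.5×10³)(6.9⁴)/(8·53.0³·6) = 26.169 N/mm = 26169 N/m
Wire length L = πDN_a = π·53.0·6 = 999.03 mm
m = ρ·(πd²/4)·L = 7850 × 37.393×10⁻⁶ m² × 0.99903 m = 0.29325 kg
f_n = ½√(k/m) = 0.5·√(26169/0.29325) = 0.5·√(89237) = 149.36 Hz

149 Hz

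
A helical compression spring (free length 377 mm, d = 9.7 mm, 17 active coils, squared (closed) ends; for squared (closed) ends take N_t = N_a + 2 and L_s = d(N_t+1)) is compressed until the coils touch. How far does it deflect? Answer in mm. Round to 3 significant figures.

N_t = 19; L_s = 9.7·20 = 194 mm
δ_solid = L₀ − L_s = 377 − 194 = 183 mm

183 mm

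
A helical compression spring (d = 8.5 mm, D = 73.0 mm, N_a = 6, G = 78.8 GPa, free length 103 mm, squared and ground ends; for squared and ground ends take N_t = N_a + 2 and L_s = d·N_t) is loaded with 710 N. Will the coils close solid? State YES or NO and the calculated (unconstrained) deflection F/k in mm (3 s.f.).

NO, δ = 32.2 mm

k = Gd⁴/(8D³N_a) = (78.8×10³)(8.5⁴)/(8·73.0³·6) = 22.029 N/mm
N_t = 8; L_s = 8.5·8 = 68 mm; δ_solid = L₀ − L_s = 103 − 68 = 35 mm
δ = F/k = 710/22.029 = 32.23 mm
δ < δ_solid → spring does not go solid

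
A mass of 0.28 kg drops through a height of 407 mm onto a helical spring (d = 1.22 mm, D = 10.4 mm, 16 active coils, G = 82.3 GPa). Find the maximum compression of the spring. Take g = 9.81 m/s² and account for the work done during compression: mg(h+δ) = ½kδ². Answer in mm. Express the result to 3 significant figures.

k = Gd⁴/(8D³N_a) = (82.3×10³)(1.22⁴)/(8·10.4³·16) = 1.2663 N/mm
W = mg = 0.28 × 9.81 = 2.7468 N
½kδ² − Wδ − Wh = 0 → δ = (W + √(W² + 2kWh))/k
δ = (2.7468 + √(7.5449 + 2831.27))/1.2663 = (2.7468 + 53.28)/1.2663 = 44.246 mm

44.2 mm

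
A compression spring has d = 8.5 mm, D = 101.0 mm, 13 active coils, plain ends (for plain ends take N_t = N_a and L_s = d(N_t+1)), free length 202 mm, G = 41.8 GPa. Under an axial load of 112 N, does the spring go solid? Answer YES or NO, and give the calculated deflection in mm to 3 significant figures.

k = Gd⁴/(8D³N_a) = (41.8×10³)(8.5⁴)/(8·101.0³·13) = 2.0364 N/mm
N_t = 13; L_s = 8.5·14 = 119 mm; δ_solid = L₀ − L_s = 202 − 119 = 83 mm
δ = F/k = 112/2.0364 = 55 mm
δ < δ_solid → spring does not go solid

NO, δ = 55.0 mm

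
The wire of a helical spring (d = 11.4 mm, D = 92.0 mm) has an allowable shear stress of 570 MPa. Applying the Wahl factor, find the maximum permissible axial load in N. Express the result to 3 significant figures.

3050 N

C = D/d = 92.0/11.4 = 8.0702
K_W = (4C−1)/(4C−4) + 0.615/C = 31.281/28.281 + 0.0762 = 1.1823
τ_max = K·8FD/(πd³) → F_max = τ_allow·πd³/(8DK)
F_max = 570·π·11.4³/(8·92.0·1.1823) = 2.653e+06/870.16 = 3048.9 N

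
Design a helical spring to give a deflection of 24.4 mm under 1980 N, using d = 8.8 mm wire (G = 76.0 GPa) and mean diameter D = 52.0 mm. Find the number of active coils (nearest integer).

5

Required rate k = F/δ = 1980/24.4 = 81.148 N/mm
N_a = Gd⁴/(8D³k) = (76.0×10³ × 8.8⁴)/(8 × 52.0³ × 81.148)
    = 4.55768e+08 / 9.12799e+07 = 4.993 → 5 coils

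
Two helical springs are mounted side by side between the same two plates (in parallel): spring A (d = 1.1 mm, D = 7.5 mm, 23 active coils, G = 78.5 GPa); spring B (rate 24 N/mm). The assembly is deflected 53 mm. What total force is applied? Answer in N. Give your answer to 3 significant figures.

1350 N

k_A = Gd⁴/(8D³N_a) = (78.5×10³)(1.1⁴)/(8·7.5³·23) = 1.4806 N/mm
Parallel: k_eq = 1.4806 + 24 = 25.481 N/mm
F = k_eq·δ = 25.481·53 = 1350.5 N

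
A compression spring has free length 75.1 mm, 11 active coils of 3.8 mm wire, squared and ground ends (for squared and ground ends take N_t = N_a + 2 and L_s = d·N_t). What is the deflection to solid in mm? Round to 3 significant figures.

N_t = 13; L_s = 3.8·13 = 49.4 mm
δ_solid = L₀ − L_s = 75.1 − 49.4 = 25.7 mm

25.7 mm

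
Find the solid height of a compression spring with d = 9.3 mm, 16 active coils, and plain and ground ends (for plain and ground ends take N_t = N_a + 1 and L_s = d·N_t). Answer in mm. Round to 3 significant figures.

158 mm

plain and ground ends: N_t = N_a + 1 = 16 + 1 = 17
L_s = d·N_t = 9.3 × 17 = 158.1 mm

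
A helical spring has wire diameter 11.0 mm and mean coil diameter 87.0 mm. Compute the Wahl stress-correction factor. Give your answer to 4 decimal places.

1.1863

C = D/d = 87.0/11.0 = 7.9091
K_W = (4C−1)/(4C−4) + 0.615/C = 30.636/27.636 + 0.0778 = 1.1863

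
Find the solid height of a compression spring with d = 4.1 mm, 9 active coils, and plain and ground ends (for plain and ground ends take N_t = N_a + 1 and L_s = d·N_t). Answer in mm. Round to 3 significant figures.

41.0 mm

plain and ground ends: N_t = N_a + 1 = 9 + 1 = 10
L_s = d·N_t = 4.1 × 10 = 41 mm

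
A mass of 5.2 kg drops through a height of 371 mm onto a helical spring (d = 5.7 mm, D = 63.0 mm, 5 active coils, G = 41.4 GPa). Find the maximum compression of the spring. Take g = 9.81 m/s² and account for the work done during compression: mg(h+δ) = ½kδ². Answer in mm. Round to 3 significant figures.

105 mm

k = Gd⁴/(8D³N_a) = (41.4×10³)(5.7⁴)/(8·63.0³·5) = 4.3694 N/mm
W = mg = 5.2 × 9.81 = 51.012 N
½kδ² − Wδ − Wh = 0 → δ = (W + √(W² + 2kWh))/k
δ = (51.012 + √(2602.2 + 165384))/4.3694 = (51.012 + 409.86)/4.3694 = 105.48 mm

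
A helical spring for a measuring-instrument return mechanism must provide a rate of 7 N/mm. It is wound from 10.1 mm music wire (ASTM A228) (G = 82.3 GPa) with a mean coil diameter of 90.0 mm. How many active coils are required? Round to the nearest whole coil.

N_a = Gd⁴/(8D³k) = (82.3×10³ × 10.1⁴)/(8 × 90.0³ × 7)
    = 8.56417e+08 / 4.0824e+07 = 20.98 → 21 coils

21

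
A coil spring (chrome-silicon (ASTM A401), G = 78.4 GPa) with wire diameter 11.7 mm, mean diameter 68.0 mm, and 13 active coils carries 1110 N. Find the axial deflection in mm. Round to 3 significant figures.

k = Gd⁴/(8D³N_a) = (78.4×10³)(11.7⁴)/(8·68.0³·13) = 44.926 N/mm
δ = F/k = 1110 / 44.926 = 24.707 mm

24.7 mm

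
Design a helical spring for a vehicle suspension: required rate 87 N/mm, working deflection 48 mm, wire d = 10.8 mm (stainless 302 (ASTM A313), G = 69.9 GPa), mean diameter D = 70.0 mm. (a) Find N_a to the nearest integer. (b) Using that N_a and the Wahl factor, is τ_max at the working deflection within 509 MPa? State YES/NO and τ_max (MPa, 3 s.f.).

N_a = Gd⁴/(8D³k) = (69.9×10³)(10.8⁴)/(8·70.0³·87) = 3.984 → N_a = 4
Actual rate k = Gd⁴/(8D³·4) = 86.642 N/mm
Working load F = kδ = 86.642·48 = 4158.8 N
C = 70.0/10.8 = 6.4815; K_W = (4C−1)/(4C−4)+0.615/C = 1.2317
τ_max = K_W·8FD/(πd³) = 1.2317·588.49 = 724.84 MPa
τ_max > 509 MPa → exceeds allowable

(a) 4 coils; (b) NO, τ_max = 725 MPa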